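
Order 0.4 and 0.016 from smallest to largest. 0.016, 0.4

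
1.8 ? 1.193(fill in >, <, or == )>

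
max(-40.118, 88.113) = 88.113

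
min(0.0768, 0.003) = 0.003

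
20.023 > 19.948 True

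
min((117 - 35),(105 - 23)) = 82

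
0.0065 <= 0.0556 True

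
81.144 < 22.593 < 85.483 False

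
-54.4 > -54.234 False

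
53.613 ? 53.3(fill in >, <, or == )>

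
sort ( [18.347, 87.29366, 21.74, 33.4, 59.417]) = [18.347, 21.74, 33.4, 59.417, 87.29366]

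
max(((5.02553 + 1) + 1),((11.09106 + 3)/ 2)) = 7.04553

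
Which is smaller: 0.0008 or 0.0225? 0.0008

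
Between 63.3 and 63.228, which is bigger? 63.3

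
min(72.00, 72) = 72.00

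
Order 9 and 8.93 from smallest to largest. 8.93, 9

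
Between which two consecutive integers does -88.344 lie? -89 and -88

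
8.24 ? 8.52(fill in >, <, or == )<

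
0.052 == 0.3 False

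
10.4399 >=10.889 False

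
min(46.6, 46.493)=46.493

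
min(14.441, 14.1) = 14.1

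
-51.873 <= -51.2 True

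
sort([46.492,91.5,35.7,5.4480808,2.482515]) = [2.482515,5.4480808,35.7,46.492,91.5]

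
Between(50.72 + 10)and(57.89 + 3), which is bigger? (57.89 + 3)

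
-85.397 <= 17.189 True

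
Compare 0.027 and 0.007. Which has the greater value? 0.027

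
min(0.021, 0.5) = 0.021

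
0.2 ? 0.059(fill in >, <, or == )>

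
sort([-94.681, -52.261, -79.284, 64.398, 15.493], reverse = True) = [64.398, 15.493, -52.261, -79.284, -94.681]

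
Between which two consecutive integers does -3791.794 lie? -3792 and -3791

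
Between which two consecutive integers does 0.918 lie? 0 and 1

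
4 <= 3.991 False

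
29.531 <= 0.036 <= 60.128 False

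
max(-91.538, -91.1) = -91.1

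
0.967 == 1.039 False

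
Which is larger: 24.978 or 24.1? 24.978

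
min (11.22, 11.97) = 11.22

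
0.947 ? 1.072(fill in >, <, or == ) <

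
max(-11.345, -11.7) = -11.345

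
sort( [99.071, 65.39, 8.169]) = [8.169, 65.39, 99.071]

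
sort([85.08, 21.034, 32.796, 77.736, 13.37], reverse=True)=[85.08, 77.736, 32.796, 21.034, 13.37]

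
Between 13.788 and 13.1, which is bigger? 13.788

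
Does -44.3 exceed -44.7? Yes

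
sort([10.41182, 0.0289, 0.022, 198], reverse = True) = [198, 10.41182, 0.0289, 0.022]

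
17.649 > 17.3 True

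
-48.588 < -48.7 False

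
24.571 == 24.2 False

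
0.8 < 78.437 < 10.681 False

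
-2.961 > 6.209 False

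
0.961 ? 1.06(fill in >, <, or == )<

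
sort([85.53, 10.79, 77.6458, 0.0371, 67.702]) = [0.0371, 10.79, 67.702, 77.6458, 85.53]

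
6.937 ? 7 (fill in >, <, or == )<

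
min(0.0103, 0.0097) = 0.0097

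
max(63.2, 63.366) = 63.366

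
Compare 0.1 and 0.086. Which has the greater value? 0.1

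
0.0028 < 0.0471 True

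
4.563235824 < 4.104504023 False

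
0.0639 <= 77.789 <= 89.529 True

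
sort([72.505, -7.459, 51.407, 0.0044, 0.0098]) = [-7.459, 0.0044, 0.0098, 51.407, 72.505]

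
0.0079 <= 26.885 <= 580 True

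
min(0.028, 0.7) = 0.028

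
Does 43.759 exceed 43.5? Yes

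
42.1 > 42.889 False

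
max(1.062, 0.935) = 1.062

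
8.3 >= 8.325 False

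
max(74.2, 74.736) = 74.736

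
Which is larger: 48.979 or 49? 49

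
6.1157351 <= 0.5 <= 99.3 False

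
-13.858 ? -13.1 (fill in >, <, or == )<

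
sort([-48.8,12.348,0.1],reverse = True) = [12.348,0.1,-48.8]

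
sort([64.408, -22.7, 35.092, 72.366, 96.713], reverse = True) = [96.713, 72.366, 64.408, 35.092, -22.7]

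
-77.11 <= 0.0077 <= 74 True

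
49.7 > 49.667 True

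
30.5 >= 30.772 False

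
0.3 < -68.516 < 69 False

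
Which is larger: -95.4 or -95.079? -95.079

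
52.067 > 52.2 False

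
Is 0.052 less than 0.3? Yes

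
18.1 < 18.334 True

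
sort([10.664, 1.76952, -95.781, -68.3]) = [-95.781, -68.3, 1.76952, 10.664]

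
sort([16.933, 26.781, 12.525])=[12.525, 16.933, 26.781]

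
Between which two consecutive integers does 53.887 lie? 53 and 54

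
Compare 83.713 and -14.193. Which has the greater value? 83.713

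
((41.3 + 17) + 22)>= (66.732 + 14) False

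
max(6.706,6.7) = 6.706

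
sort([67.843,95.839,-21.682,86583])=[-21.682,67.843,95.839,86583]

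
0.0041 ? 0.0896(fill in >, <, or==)<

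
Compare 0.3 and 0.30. They are equal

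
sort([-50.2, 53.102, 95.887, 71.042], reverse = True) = [95.887, 71.042, 53.102, -50.2]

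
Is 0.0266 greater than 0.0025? Yes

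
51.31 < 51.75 True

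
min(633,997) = 633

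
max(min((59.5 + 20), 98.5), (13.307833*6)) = 79.846998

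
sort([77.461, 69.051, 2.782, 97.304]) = [2.782, 69.051, 77.461, 97.304]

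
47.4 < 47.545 True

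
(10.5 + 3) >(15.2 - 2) True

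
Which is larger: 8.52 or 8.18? 8.52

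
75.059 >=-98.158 True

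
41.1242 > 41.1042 True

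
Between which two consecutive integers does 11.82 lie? 11 and 12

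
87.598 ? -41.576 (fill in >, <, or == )>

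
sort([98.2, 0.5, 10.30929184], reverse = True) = [98.2, 10.30929184, 0.5]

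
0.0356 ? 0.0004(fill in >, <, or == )>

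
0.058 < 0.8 True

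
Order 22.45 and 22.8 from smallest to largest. 22.45, 22.8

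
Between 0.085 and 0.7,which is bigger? 0.7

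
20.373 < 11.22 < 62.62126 False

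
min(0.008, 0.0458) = 0.008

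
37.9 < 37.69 False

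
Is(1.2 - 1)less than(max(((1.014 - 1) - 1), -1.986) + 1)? No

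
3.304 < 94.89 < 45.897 False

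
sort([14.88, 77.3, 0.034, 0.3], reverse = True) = [77.3, 14.88, 0.3, 0.034]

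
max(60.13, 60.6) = 60.6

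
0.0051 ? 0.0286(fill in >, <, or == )<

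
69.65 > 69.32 True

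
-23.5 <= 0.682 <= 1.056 True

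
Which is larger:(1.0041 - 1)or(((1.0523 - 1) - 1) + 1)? (((1.0523 - 1) - 1) + 1)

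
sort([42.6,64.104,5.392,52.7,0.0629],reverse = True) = [64.104,52.7,42.6,5.392,0.0629]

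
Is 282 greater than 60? Yes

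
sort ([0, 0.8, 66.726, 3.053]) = [0, 0.8, 3.053, 66.726]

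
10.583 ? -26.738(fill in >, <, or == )>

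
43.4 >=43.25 True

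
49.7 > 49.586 True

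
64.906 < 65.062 True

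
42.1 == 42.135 False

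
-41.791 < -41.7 True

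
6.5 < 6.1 False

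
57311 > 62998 False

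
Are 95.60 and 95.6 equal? Yes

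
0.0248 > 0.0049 True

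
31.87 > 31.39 True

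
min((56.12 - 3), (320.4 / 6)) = 53.12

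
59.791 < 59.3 False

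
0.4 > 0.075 True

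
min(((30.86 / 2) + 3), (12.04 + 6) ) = 18.04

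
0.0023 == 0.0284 False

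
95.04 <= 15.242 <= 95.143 False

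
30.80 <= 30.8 True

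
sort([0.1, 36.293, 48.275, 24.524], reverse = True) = [48.275, 36.293, 24.524, 0.1]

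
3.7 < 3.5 False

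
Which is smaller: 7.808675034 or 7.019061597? 7.019061597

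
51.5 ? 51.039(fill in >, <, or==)>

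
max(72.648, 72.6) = 72.648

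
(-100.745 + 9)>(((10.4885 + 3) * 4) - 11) False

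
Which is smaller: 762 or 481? 481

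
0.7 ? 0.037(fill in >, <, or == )>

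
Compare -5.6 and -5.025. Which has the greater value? -5.025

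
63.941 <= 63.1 False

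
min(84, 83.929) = 83.929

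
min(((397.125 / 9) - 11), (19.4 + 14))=33.125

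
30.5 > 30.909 False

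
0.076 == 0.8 False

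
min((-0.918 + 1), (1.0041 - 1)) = 0.0041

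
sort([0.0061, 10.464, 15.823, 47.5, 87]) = [0.0061, 10.464, 15.823, 47.5, 87]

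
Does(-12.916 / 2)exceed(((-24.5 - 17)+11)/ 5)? No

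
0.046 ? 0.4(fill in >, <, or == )<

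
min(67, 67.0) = 67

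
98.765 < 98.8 True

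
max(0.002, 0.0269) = 0.0269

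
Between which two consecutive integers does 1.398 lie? 1 and 2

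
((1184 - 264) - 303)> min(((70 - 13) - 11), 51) True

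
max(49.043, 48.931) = 49.043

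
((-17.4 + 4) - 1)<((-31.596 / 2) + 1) False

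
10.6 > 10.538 True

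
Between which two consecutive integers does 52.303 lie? 52 and 53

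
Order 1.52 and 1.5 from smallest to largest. 1.5, 1.52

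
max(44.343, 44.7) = 44.7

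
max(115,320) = 320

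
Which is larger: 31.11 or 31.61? 31.61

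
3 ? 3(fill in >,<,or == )==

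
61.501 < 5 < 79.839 False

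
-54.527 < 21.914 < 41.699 True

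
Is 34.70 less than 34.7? No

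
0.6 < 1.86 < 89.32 True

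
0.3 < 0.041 False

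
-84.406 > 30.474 False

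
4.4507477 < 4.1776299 False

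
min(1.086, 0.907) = 0.907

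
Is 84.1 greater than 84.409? No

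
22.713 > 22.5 True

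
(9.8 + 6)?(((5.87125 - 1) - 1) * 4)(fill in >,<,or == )>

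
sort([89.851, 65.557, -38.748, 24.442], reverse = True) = [89.851, 65.557, 24.442, -38.748]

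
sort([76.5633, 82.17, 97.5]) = [76.5633, 82.17, 97.5]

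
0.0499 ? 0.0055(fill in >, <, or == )>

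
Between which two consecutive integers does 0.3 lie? 0 and 1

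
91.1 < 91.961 True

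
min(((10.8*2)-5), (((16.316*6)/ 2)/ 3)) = 16.316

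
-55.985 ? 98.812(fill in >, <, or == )<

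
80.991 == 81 False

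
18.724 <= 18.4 False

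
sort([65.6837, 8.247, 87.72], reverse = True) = [87.72, 65.6837, 8.247]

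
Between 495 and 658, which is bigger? 658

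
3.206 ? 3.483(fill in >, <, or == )<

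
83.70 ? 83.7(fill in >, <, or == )==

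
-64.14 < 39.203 True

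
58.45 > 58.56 False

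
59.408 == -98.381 False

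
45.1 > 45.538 False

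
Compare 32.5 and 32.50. They are equal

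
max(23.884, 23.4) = 23.884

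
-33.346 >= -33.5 True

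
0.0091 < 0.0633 True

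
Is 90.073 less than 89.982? No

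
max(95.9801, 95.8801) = 95.9801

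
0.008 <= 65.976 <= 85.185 True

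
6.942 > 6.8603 True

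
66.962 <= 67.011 True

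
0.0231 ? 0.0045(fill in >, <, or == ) >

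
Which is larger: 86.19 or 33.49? 86.19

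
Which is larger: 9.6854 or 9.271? 9.6854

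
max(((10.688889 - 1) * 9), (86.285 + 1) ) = 87.285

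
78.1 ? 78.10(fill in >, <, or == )==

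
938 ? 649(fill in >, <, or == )>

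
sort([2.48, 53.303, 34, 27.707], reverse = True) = [53.303, 34, 27.707, 2.48]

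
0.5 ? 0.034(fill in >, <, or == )>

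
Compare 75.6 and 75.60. They are equal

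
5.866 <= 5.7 False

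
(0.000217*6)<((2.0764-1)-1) True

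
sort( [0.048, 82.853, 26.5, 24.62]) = [0.048, 24.62, 26.5, 82.853]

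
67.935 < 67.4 False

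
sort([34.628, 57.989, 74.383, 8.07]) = [8.07, 34.628, 57.989, 74.383]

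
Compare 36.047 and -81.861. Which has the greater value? 36.047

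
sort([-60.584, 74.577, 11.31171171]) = [-60.584, 11.31171171, 74.577]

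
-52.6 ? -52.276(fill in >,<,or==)<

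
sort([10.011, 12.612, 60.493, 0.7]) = [0.7, 10.011, 12.612, 60.493]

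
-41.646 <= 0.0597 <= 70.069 True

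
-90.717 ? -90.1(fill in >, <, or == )<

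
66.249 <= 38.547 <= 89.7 False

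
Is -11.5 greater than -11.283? No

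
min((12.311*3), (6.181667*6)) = 36.933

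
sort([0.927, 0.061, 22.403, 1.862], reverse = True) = [22.403, 1.862, 0.927, 0.061]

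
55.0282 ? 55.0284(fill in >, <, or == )<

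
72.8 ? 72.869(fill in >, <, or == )<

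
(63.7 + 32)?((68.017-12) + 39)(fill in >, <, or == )>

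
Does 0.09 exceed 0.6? No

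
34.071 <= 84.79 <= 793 True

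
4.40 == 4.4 True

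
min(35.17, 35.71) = 35.17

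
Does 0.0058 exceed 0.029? No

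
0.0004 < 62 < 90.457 True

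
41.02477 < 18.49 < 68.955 False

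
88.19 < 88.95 True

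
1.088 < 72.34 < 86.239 True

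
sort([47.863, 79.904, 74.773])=[47.863, 74.773, 79.904]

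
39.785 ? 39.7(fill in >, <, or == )>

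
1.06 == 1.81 False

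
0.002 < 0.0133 True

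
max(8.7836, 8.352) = 8.7836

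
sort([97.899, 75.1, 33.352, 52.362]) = [33.352, 52.362, 75.1, 97.899]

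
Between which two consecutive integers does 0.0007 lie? 0 and 1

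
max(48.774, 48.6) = 48.774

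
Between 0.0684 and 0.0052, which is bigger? 0.0684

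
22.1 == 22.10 True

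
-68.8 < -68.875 False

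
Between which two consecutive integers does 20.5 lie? 20 and 21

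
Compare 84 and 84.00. They are equal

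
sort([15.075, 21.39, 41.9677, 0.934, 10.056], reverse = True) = [41.9677, 21.39, 15.075, 10.056, 0.934]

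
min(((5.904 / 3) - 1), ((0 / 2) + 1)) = 0.968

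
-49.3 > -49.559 True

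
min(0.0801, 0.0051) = 0.0051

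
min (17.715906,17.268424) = 17.268424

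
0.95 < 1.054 True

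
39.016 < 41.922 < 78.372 True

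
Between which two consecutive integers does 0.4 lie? 0 and 1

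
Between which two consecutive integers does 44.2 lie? 44 and 45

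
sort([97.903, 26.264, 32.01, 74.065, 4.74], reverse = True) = [97.903, 74.065, 32.01, 26.264, 4.74]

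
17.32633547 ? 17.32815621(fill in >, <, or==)<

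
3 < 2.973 False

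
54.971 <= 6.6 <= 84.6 False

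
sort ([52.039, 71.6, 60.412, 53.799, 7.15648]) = [7.15648, 52.039, 53.799, 60.412, 71.6]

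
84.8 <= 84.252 False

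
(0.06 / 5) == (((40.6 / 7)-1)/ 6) False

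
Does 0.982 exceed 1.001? No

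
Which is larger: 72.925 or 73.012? 73.012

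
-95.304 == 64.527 False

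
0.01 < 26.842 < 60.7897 True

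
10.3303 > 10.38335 False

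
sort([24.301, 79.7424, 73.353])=[24.301, 73.353, 79.7424]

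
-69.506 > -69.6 True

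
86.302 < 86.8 True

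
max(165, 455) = 455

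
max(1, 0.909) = 1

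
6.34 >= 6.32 True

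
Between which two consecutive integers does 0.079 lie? 0 and 1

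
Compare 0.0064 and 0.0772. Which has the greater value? 0.0772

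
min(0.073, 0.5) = 0.073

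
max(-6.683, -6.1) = -6.1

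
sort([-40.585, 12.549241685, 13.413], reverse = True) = [13.413, 12.549241685, -40.585]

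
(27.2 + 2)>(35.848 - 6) False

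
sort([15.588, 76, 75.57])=[15.588, 75.57, 76]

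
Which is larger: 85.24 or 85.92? 85.92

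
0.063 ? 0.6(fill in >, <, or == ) <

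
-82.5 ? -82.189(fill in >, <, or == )<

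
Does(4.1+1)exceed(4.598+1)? No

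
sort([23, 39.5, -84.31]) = [-84.31, 23, 39.5]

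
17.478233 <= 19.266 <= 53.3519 True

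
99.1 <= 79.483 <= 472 False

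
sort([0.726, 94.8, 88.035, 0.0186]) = [0.0186, 0.726, 88.035, 94.8]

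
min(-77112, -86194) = -86194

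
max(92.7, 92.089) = 92.7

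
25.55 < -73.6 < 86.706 False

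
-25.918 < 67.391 True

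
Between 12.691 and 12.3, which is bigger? 12.691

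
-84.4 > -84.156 False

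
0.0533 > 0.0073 True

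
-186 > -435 True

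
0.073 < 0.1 True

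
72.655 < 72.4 False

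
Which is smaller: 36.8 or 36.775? 36.775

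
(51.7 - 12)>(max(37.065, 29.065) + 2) True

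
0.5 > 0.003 True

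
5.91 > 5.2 True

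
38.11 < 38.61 True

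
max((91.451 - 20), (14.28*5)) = 71.451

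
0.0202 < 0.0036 False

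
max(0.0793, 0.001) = 0.0793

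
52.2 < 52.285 True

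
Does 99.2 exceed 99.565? No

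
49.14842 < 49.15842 True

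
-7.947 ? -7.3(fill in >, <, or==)<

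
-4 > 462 False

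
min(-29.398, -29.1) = -29.398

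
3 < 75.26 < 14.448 False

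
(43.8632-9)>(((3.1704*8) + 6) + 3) True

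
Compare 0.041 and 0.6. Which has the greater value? 0.6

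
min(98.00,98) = 98.00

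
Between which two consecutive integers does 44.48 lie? 44 and 45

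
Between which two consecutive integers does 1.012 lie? 1 and 2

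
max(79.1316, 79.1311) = 79.1316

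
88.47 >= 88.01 True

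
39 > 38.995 True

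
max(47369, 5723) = 47369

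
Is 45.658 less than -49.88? No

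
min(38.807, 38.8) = 38.8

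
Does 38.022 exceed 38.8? No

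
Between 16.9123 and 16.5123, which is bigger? 16.9123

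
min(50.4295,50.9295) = 50.4295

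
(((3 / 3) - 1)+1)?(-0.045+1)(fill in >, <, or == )>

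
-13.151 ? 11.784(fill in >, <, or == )<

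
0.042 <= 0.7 True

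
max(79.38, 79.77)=79.77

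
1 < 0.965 False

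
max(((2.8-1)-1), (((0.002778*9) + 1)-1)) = 0.8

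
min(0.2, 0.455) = 0.2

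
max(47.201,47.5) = 47.5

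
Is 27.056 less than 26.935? No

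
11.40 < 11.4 False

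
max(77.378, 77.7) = 77.7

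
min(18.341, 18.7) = 18.341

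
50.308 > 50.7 False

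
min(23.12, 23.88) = 23.12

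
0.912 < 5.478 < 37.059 True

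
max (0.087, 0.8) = 0.8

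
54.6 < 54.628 True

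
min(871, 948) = 871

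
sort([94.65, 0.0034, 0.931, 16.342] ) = [0.0034, 0.931, 16.342, 94.65]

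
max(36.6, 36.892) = 36.892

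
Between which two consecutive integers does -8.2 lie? -9 and -8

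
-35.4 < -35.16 True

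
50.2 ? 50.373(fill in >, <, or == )<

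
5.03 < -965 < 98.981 False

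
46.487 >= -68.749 True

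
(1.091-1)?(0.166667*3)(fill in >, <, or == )<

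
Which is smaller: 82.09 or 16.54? 16.54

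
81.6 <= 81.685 True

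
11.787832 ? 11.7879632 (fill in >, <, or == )<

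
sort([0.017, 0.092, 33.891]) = [0.017, 0.092, 33.891]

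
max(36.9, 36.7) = 36.9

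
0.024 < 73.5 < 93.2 True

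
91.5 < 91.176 False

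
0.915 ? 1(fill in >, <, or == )<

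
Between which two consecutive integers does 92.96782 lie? 92 and 93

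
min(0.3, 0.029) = 0.029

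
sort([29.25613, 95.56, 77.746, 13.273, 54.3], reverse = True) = [95.56, 77.746, 54.3, 29.25613, 13.273]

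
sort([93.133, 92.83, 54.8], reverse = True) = [93.133, 92.83, 54.8]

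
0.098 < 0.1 True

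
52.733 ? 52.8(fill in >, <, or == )<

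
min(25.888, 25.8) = 25.8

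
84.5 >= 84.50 True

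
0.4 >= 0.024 True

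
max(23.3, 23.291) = 23.3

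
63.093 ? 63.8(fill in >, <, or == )<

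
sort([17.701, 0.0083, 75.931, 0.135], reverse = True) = [75.931, 17.701, 0.135, 0.0083]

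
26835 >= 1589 True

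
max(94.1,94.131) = 94.131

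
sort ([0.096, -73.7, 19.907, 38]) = [-73.7, 0.096, 19.907, 38]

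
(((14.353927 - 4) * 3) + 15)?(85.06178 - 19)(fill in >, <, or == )<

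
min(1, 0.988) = 0.988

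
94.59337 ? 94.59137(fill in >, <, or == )>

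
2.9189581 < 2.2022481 False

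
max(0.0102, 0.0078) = 0.0102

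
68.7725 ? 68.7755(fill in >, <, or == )<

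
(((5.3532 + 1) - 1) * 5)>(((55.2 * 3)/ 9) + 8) True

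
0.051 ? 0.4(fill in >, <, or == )<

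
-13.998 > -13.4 False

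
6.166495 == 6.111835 False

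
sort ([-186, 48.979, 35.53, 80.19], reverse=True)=[80.19, 48.979, 35.53, -186]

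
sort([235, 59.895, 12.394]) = [12.394, 59.895, 235]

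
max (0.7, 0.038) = 0.7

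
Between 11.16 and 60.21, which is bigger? 60.21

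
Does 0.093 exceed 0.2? No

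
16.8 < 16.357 False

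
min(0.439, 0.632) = 0.439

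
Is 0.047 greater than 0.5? No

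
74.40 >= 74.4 True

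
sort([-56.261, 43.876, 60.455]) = [-56.261, 43.876, 60.455]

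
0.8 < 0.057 False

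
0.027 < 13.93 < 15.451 True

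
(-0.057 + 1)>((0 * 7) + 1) False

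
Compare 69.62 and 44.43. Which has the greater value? 69.62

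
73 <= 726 True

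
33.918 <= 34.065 True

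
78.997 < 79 True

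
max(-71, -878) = -71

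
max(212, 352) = 352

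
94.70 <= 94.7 True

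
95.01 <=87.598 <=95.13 False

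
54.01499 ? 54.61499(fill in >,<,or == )<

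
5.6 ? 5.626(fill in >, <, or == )<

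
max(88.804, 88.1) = 88.804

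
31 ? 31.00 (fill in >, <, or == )==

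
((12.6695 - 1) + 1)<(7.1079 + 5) False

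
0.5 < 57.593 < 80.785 True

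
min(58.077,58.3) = 58.077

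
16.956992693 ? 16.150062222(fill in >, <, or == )>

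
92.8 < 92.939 True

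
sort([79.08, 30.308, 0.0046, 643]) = [0.0046, 30.308, 79.08, 643]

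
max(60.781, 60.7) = 60.781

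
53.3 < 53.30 False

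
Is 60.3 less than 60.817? Yes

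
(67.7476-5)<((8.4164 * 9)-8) True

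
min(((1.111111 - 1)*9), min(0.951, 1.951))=0.951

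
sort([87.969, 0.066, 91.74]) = [0.066, 87.969, 91.74]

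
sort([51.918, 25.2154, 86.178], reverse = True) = [86.178, 51.918, 25.2154]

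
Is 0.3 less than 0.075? No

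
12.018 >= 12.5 False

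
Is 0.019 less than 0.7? Yes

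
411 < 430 True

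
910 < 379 False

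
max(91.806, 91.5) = 91.806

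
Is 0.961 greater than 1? No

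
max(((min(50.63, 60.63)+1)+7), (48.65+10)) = 58.65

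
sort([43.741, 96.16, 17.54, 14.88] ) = [14.88, 17.54, 43.741, 96.16]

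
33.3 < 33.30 False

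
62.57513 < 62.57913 True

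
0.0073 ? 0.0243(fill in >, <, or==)<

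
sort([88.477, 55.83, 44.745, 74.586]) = [44.745, 55.83, 74.586, 88.477]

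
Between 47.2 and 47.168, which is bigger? 47.2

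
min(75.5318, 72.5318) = 72.5318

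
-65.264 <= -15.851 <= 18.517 True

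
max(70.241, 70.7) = 70.7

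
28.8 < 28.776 False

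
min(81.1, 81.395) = 81.1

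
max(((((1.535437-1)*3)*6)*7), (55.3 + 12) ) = 67.465062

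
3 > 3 False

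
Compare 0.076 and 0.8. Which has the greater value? 0.8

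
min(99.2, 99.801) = 99.2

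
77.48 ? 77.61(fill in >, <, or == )<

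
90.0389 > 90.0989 False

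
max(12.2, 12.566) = 12.566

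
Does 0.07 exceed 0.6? No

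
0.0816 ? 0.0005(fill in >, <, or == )>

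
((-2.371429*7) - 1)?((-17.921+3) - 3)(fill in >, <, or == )>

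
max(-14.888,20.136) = 20.136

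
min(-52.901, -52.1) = -52.901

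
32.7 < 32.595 False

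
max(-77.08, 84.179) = 84.179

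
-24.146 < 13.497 True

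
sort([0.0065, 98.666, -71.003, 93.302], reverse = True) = [98.666, 93.302, 0.0065, -71.003]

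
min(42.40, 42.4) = 42.40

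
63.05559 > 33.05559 True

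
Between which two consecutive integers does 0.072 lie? 0 and 1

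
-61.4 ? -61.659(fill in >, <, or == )>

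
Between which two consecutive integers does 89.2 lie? 89 and 90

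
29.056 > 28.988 True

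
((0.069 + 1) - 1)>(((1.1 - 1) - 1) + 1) False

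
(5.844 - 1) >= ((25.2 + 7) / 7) True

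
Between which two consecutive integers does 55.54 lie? 55 and 56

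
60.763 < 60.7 False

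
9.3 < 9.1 False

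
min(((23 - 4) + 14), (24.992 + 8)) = 32.992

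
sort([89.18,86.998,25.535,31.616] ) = [25.535,31.616,86.998,89.18]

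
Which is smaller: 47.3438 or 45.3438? 45.3438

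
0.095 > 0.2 False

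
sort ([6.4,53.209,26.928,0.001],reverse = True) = [53.209,26.928,6.4,0.001]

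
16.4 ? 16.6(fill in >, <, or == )<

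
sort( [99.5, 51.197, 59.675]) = [51.197, 59.675, 99.5]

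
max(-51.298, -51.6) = -51.298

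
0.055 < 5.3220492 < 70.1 True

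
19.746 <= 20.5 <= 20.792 True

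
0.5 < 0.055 False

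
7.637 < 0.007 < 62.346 False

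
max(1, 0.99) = 1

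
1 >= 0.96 True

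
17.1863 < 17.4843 True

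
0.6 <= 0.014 False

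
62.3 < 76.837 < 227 True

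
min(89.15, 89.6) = 89.15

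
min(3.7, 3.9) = 3.7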